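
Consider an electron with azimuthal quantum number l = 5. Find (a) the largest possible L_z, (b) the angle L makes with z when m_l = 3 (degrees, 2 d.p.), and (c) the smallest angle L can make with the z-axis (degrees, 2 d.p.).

L_z,max = 5ℏ; θ(m_l=3) ≈ 56.79°; θ_min ≈ 24.09°

L_z,max = lℏ = 5ℏ.
For m_l = 3: cos θ = 3/√30, θ ≈ 56.79°.
cos θ_min = 5/√30, so θ_min ≈ 24.09°.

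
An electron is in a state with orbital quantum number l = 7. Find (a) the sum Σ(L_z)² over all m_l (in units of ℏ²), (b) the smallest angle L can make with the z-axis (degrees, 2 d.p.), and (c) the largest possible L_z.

Σ(L_z)² = 280 ℏ²; θ_min ≈ 20.70°; L_z,max = 7ℏ

Σ m_l² = 280, so Σ(L_z)² = 280 ℏ².
cos θ_min = 7/√56, so θ_min ≈ 20.70°.
L_z,max = lℏ = 7ℏ.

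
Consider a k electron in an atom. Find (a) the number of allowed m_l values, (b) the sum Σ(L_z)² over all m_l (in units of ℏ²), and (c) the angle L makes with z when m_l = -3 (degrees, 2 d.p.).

A k state has l = 7.
There are 2l+1 = 15 values of m_l.
Σ m_l² = 280, so Σ(L_z)² = 280 ℏ².
For m_l = -3: cos θ = -3/√56, θ ≈ 113.63°.

15 values; Σ(L_z)² = 280 ℏ²; θ(m_l=-3) ≈ 113.63°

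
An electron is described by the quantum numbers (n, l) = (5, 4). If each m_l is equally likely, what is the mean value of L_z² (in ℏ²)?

m_l ∈ {-4, -3, -2, -1, 0, 1, 2, 3, 4}.
⟨L_z²⟩ = ℏ²·l(l+1)/3 = 6.667ℏ².

⟨L_z²⟩ = 6.667 ℏ²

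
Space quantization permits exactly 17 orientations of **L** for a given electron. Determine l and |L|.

l = 8, |L| = 6√2 ℏ ≈ 8.485ℏ

Since there are 2l+1 = 17 values of m_l, l = 8.
|L| = ℏ√(l(l+1)) = ℏ√(8·9) = 6√2 ℏ.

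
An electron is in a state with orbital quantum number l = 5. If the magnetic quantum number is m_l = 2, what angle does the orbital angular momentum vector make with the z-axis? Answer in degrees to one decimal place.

θ ≈ 68.6°

|L| = ℏ√(l(l+1)) = √30 ℏ.
L_z = m_l ℏ = 2ℏ.
cos θ = L_z/|L| = 2/√30, so θ ≈ 68.6°.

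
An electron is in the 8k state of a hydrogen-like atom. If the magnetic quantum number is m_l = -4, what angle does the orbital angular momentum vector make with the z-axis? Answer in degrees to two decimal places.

θ ≈ 122.31°

8k means n = 8, l = 7.
|L|² = l(l+1)ℏ² = 56ℏ², so |L| = 2√14 ℏ.
L_z = m_l ℏ = −4ℏ.
cos θ = L_z/|L| = -4/√56, so θ ≈ 122.31°.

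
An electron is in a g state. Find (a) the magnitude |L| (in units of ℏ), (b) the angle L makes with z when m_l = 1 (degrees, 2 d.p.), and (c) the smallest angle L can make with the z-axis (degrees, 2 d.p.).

A g state has l = 4.
|L| = ℏ√(4·5) = 2√5 ℏ ≈ 4.472ℏ.
For m_l = 1: cos θ = 1/√20, θ ≈ 77.08°.
cos θ_min = 4/√20, so θ_min ≈ 26.57°.

|L| = 2√5 ℏ ≈ 4.472ℏ; θ(m_l=1) ≈ 77.08°; θ_min ≈ 26.57°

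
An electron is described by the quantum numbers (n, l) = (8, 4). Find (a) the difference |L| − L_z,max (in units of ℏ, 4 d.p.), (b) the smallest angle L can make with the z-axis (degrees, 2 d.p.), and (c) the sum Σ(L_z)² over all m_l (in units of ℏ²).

|L|−L_z,max ≈ 0.4721ℏ; θ_min ≈ 26.57°; Σ(L_z)² = 60 ℏ²

|L| − L_z,max = (2√5 − 4)ℏ ≈ 0.4721ℏ.
cos θ_min = 4/√20, so θ_min ≈ 26.57°.
Σ m_l² = 60, so Σ(L_z)² = 60 ℏ².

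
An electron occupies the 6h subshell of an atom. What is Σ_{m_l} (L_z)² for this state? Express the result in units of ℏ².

Σ(L_z)² = 110 ℏ²

For 6h, l = 5.
m_l ∈ {-5, -4, -3, -2, -1, 0, 1, 2, 3, 4, 5}.
Summing m² from −5 to 5: Σ m_l² = 110.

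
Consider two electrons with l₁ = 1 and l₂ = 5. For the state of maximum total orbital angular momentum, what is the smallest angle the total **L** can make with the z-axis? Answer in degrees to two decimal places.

θ_min ≈ 22.21°

The total orbital quantum number L ranges from |l₁ − l₂| to l₁ + l₂ in integer steps.
L ∈ {4, 5, 6}.
The maximum is L = 6, with |L_tot| = ℏ√(6·7) = √42 ℏ.
The minimum angle with z is arccos(6/√42) ≈ 22.21°.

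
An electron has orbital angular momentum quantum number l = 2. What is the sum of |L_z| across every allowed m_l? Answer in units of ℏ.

The allowed m_l values are -2, -1, 0, 1, 2.
Σ|m_l| = l(l+1) = 6.

Σ|L_z| = 6 ℏ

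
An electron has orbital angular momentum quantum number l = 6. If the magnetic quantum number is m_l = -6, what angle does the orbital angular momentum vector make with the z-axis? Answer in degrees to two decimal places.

|L| = √(l(l+1)) ℏ = √42 ℏ.
L_z = m_l ℏ = −6ℏ.
cos θ = L_z/|L| = -6/√42, so θ ≈ 157.79°.

θ ≈ 157.79°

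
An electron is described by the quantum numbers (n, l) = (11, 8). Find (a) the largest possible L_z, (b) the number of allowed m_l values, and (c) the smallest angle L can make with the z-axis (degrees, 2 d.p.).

L_z,max = lℏ = 8ℏ.
There are 2l+1 = 17 values of m_l.
cos θ_min = 8/√72, so θ_min ≈ 19.47°.

L_z,max = 8ℏ; 17 values; θ_min ≈ 19.47°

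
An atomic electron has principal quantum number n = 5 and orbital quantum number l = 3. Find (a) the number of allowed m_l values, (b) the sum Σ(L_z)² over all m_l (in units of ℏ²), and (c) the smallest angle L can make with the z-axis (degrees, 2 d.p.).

There are 2l+1 = 7 values of m_l.
Σ m_l² = 28, so Σ(L_z)² = 28 ℏ².
cos θ_min = 3/√12, so θ_min ≈ 30.00°.

7 values; Σ(L_z)² = 28 ℏ²; θ_min ≈ 30.00°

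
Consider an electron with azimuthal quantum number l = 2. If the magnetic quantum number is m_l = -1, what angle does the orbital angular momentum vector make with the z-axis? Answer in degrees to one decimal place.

|L|² = l(l+1)ℏ² = 6ℏ², so |L| = √6 ℏ.
L_z = m_l ℏ = −1ℏ.
cos θ = L_z/|L| = -1/√6, so θ ≈ 114.1°.

θ ≈ 114.1°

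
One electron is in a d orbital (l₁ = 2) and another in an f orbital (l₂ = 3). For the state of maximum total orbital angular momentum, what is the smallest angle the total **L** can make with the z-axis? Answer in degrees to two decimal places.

θ_min ≈ 24.09°

By the triangle rule, |l₁ − l₂| ≤ L ≤ l₁ + l₂.
So L can be 1, 2, 3, 4, 5.
The maximum is L = 5, with |L_tot| = ℏ√(5·6) = √30 ℏ.
The minimum angle with z is arccos(5/√30) ≈ 24.09°.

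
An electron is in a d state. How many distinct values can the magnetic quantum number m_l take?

5

The letter d corresponds to l = 2.
The number of m_l values is 2l + 1 = 2·2 + 1 = 5.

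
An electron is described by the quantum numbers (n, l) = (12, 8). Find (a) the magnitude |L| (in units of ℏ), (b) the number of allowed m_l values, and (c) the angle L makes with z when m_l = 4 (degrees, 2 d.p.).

|L| = 6√2 ℏ ≈ 8.485ℏ; 17 values; θ(m_l=4) ≈ 61.87°

|L| = ℏ√(8·9) = 6√2 ℏ ≈ 8.485ℏ.
There are 2l+1 = 17 values of m_l.
For m_l = 4: cos θ = 4/√72, θ ≈ 61.87°.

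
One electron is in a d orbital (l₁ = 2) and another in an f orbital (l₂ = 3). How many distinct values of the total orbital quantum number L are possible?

L runs from |2 − 3| = 1 to 2 + 3 = 5.
Allowed values: L = 1, 2, 3, 4, 5.
That is 5 values.

5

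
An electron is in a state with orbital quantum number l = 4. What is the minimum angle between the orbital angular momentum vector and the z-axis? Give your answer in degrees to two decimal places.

|L| = ℏ√(l(l+1)) = 2√5 ℏ.
The smallest angle corresponds to the largest L_z, i.e. m_l = l = 4, giving L_z = 4ℏ.
cos θ_min = 4/√20, so θ_min ≈ 26.57°.

θ_min ≈ 26.57°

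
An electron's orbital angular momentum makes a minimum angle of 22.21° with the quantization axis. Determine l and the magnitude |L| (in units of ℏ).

cos θ_min = l/√(l(l+1)) = √(l/(l+1)), so l/(l+1) = cos²(22.21°) = 0.8571.
Thus l = 0.8571/(1 − 0.8571) ≈ 6.
Then |L| = ℏ√(6·7) = √42 ℏ.

l = 6, |L| = √42 ℏ ≈ 6.481ℏ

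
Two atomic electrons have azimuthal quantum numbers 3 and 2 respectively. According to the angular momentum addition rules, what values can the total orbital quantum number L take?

L runs from |3 − 2| = 1 to 3 + 2 = 5.
Allowed values: L = 1, 2, 3, 4, 5.

L = 1, 2, 3, 4, 5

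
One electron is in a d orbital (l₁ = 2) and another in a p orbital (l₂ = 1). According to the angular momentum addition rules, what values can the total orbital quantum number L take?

L = 1, 2, 3

The total orbital quantum number L ranges from |l₁ − l₂| to l₁ + l₂ in integer steps.
L ∈ {1, 2, 3}.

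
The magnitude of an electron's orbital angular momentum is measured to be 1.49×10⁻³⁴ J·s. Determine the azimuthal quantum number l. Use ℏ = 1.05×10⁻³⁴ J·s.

Dividing by ℏ: |L|/ℏ ≈ 1.419.
l(l+1) ≈ 1.419² ≈ 2.01, so l = 1.

l = 1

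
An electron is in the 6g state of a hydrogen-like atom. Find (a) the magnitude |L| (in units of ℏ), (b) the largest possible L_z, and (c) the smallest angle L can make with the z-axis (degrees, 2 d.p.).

6g means n = 6, l = 4.
|L| = ℏ√(4·5) = 2√5 ℏ ≈ 4.472ℏ.
L_z,max = lℏ = 4ℏ.
cos θ_min = 4/√20, so θ_min ≈ 26.57°.

|L| = 2√5 ℏ ≈ 4.472ℏ; L_z,max = 4ℏ; θ_min ≈ 26.57°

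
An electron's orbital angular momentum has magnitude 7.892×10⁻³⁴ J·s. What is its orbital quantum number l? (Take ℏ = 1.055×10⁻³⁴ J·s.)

l = 7

|L|/ℏ = (7.892×10⁻³⁴)/(1.055×10⁻³⁴) ≈ 7.481.
Set l(l+1) = 55.96; the integer solution is l = 7.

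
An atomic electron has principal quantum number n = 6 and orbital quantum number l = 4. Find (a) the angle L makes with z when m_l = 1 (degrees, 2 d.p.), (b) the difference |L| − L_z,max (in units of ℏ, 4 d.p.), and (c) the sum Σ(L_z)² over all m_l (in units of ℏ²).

For m_l = 1: cos θ = 1/√20, θ ≈ 77.08°.
|L| − L_z,max = (2√5 − 4)ℏ ≈ 0.4721ℏ.
Σ m_l² = 60, so Σ(L_z)² = 60 ℏ².

θ(m_l=1) ≈ 77.08°; |L|−L_z,max ≈ 0.4721ℏ; Σ(L_z)² = 60 ℏ²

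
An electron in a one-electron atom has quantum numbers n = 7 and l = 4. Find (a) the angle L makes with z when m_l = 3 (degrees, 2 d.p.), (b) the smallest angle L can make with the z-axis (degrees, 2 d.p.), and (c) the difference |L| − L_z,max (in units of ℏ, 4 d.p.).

θ(m_l=3) ≈ 47.87°; θ_min ≈ 26.57°; |L|−L_z,max ≈ 0.4721ℏ

For m_l = 3: cos θ = 3/√20, θ ≈ 47.87°.
cos θ_min = 4/√20, so θ_min ≈ 26.57°.
|L| − L_z,max = (2√5 − 4)ℏ ≈ 0.4721ℏ.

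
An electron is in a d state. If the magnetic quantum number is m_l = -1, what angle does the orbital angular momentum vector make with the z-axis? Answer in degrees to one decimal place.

A d state has l = 2.
|L| = √(l(l+1)) ℏ = √6 ℏ.
L_z = m_l ℏ = −1ℏ.
cos θ = L_z/|L| = -1/√6, so θ ≈ 114.1°.

θ ≈ 114.1°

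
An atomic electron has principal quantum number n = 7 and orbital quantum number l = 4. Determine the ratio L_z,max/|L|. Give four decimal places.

L_z,max/|L| = 0.8944

|L| = 2√5 ℏ ≈ 4.4721ℏ, while L_z,max = lℏ = 4ℏ.
L_z,max/|L| = 4/√20 = 0.8944.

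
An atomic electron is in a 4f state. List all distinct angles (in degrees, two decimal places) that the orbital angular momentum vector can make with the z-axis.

θ ∈ {30.00°, 54.74°, 73.22°, 90.00°, 106.78°, 125.26°, 150.00°}

For 4f, l = 3.
|L|² = l(l+1)ℏ² = 12ℏ², so |L| = 2√3 ℏ.
cos θ = m_l/√12 for each m_l ∈ {-3, -2, -1, 0, 1, 2, 3}.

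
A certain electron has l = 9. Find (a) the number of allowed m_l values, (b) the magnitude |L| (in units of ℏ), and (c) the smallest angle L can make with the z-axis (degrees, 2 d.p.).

There are 2l+1 = 19 values of m_l.
|L| = ℏ√(9·10) = 3√10 ℏ ≈ 9.487ℏ.
cos θ_min = 9/√90, so θ_min ≈ 18.43°.

19 values; |L| = 3√10 ℏ ≈ 9.487ℏ; θ_min ≈ 18.43°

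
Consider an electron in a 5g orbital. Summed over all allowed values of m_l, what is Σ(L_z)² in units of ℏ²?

For 5g, l = 4.
m_l runs from −4 to 4, i.e. {-4, -3, -2, -1, 0, 1, 2, 3, 4}.
Σ m_l² = l(l+1)(2l+1)/3 = 4·5·9/3 = 60.

Σ(L_z)² = 60 ℏ²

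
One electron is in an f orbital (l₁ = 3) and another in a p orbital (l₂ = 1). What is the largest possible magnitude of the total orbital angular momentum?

L runs from |3 − 1| = 2 to 3 + 1 = 4.
Allowed values: L = 2, 3, 4.
The largest magnitude corresponds to L = 4: |L_tot| = ℏ√(4·5) = 2√5 ℏ.

|L_tot|_max = 2√5 ℏ ≈ 4.472ℏ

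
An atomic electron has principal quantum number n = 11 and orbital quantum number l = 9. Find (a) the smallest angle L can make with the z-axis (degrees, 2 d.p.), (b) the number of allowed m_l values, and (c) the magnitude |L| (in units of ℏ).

θ_min ≈ 18.43°; 19 values; |L| = 3√10 ℏ ≈ 9.487ℏ

cos θ_min = 9/√90, so θ_min ≈ 18.43°.
There are 2l+1 = 19 values of m_l.
|L| = ℏ√(9·10) = 3√10 ℏ ≈ 9.487ℏ.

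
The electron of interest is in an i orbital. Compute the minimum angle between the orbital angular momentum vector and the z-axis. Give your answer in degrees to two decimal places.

θ_min ≈ 22.21°

An i state has l = 6.
|L| = ℏ√(l(l+1)) = √42 ℏ.
The smallest angle corresponds to the largest L_z, i.e. m_l = l = 6, giving L_z = 6ℏ.
cos θ_min = 6/√42, so θ_min ≈ 22.21°.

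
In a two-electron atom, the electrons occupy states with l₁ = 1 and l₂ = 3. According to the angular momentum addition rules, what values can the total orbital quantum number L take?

L = 2, 3, 4

Angular momentum addition gives L = |l₁ − l₂|, …, l₁ + l₂.
So L can be 2, 3, 4.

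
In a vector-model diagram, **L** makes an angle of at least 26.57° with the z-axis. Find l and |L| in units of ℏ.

l = 4, |L| = 2√5 ℏ ≈ 4.472ℏ

At minimum angle, m_l = l, so cos θ = l/√(l(l+1)); cos²θ = l/(l+1) = 0.7999.
l = cos²θ/sin²θ ≈ 4.
Then |L| = ℏ√(4·5) = 2√5 ℏ.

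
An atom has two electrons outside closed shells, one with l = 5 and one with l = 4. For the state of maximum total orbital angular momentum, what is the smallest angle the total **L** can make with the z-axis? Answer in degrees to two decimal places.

By the triangle rule, |l₁ − l₂| ≤ L ≤ l₁ + l₂.
So L can be 1, 2, 3, 4, 5, 6, 7, 8, 9.
The maximum is L = 9, with |L_tot| = ℏ√(9·10) = 3√10 ℏ.
The minimum angle with z is arccos(9/√90) ≈ 18.43°.

θ_min ≈ 18.43°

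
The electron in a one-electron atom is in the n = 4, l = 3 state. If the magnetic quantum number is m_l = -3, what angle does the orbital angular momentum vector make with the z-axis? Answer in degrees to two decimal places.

|L| = √(l(l+1)) ℏ = 2√3 ℏ.
L_z = m_l ℏ = −3ℏ.
cos θ = L_z/|L| = -3/√12, so θ ≈ 150.00°.

θ ≈ 150.00°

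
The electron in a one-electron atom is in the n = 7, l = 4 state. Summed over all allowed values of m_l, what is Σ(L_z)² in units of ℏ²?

m_l runs from −4 to 4, i.e. {-4, -3, -2, -1, 0, 1, 2, 3, 4}.
Σ m_l² = l(l+1)(2l+1)/3 = 4·5·9/3 = 60.

Σ(L_z)² = 60 ℏ²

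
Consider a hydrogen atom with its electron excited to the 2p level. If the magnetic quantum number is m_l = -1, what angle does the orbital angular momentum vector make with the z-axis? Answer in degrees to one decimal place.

The 2p level has l = 1.
|L| = √(l(l+1)) ℏ = √2 ℏ.
L_z = m_l ℏ = −1ℏ.
cos θ = L_z/|L| = -1/√2, so θ ≈ 135.0°.

θ ≈ 135.0°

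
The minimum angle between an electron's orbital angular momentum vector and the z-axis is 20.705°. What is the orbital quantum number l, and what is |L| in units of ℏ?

l = 7, |L| = 2√14 ℏ ≈ 7.483ℏ

cos²θ_min = l/(l+1) = 0.8750.
l = cos²θ/sin²θ ≈ 7.
Then |L| = ℏ√(7·8) = 2√14 ℏ.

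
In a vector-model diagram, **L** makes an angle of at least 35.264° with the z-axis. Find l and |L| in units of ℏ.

l = 2, |L| = √6 ℏ ≈ 2.449ℏ

cos θ_min = l/√(l(l+1)) = √(l/(l+1)), so l/(l+1) = cos²(35.264°) = 0.6667.
l = cos²θ/sin²θ ≈ 2.
Then |L| = ℏ√(2·3) = √6 ℏ.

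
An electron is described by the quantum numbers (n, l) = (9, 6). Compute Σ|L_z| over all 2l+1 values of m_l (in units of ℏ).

The allowed m_l values are -6, -5, -4, -3, -2, -1, 0, 1, 2, 3, 4, 5, 6.
Σ|m_l| = 2·6(6+1)/2 = 42.

Σ|L_z| = 42 ℏ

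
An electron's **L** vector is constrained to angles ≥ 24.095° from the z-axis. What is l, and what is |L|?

l = 5, |L| = √30 ℏ ≈ 5.477ℏ

cos²θ_min = l/(l+1) = 0.8333.
Thus l = 0.8333/(1 − 0.8333) ≈ 5.
Then |L| = ℏ√(5·6) = √30 ℏ.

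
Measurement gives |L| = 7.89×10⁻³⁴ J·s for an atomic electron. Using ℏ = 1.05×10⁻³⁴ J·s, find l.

|L|/ℏ = (7.89×10⁻³⁴)/(1.05×10⁻³⁴) ≈ 7.514.
l(l+1) ≈ 7.514² ≈ 56.46, so l = 7.

l = 7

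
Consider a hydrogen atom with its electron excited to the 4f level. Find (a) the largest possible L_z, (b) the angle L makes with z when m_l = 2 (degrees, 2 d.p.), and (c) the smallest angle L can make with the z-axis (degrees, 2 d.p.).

The 4f level has l = 3.
L_z,max = lℏ = 3ℏ.
For m_l = 2: cos θ = 2/√12, θ ≈ 54.74°.
cos θ_min = 3/√12, so θ_min ≈ 30.00°.

L_z,max = 3ℏ; θ(m_l=2) ≈ 54.74°; θ_min ≈ 30.00°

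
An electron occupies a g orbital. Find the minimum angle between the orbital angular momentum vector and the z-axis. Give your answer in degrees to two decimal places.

A g state has l = 4.
|L|² = l(l+1)ℏ² = 20ℏ², so |L| = 2√5 ℏ.
The smallest angle corresponds to the largest L_z, i.e. m_l = l = 4, giving L_z = 4ℏ.
cos θ_min = 4/√20, so θ_min ≈ 26.57°.

θ_min ≈ 26.57°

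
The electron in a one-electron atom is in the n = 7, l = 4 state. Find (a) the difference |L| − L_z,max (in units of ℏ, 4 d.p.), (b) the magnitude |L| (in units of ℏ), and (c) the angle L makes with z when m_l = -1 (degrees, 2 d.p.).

|L|−L_z,max ≈ 0.4721ℏ; |L| = 2√5 ℏ ≈ 4.472ℏ; θ(m_l=-1) ≈ 102.92°

|L| − L_z,max = (2√5 − 4)ℏ ≈ 0.4721ℏ.
|L| = ℏ√(4·5) = 2√5 ℏ ≈ 4.472ℏ.
For m_l = -1: cos θ = -1/√20, θ ≈ 102.92°.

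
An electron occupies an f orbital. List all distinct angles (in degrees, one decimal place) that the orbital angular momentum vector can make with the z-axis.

F corresponds to l = 3.
|L| = √(l(l+1)) ℏ = 2√3 ℏ.
cos θ = m_l/√12 for each m_l ∈ {-3, -2, -1, 0, 1, 2, 3}.

θ ∈ {30.0°, 54.7°, 73.2°, 90.0°, 106.8°, 125.3°, 150.0°}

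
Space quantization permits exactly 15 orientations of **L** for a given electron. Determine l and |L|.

15 = 2l + 1, so l = (15−1)/2 = 7.
|L| = ℏ√(l(l+1)) = ℏ√(7·8) = 2√14 ℏ.

l = 7, |L| = 2√14 ℏ ≈ 7.483ℏ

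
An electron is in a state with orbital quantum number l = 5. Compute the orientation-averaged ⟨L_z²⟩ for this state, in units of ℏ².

m_l runs from −5 to 5, i.e. {-5, -4, -3, -2, -1, 0, 1, 2, 3, 4, 5}.
⟨L_z²⟩ = ℏ²·(Σ m_l²)/(2l+1) = ℏ²·110/11 = 10ℏ².

⟨L_z²⟩ = 10 ℏ²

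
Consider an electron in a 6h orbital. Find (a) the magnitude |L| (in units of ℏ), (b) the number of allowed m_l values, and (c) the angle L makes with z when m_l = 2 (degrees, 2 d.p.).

|L| = √30 ℏ ≈ 5.477ℏ; 11 values; θ(m_l=2) ≈ 68.58°

The 6h subshell has l = 5.
|L| = ℏ√(5·6) = √30 ℏ ≈ 5.477ℏ.
There are 2l+1 = 11 values of m_l.
For m_l = 2: cos θ = 2/√30, θ ≈ 68.58°.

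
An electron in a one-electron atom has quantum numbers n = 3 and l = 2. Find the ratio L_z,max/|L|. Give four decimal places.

L_z,max/|L| = 0.8165

|L| = √6 ℏ ≈ 2.4495ℏ, while L_z,max = lℏ = 2ℏ.
L_z,max/|L| = 2/√6 = 0.8165.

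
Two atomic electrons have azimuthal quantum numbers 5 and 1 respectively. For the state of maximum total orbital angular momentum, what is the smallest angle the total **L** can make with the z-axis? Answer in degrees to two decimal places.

θ_min ≈ 22.21°

Angular momentum addition gives L = |l₁ − l₂|, …, l₁ + l₂.
So L can be 4, 5, 6.
The maximum is L = 6, with |L_tot| = ℏ√(6·7) = √42 ℏ.
The minimum angle with z is arccos(6/√42) ≈ 22.21°.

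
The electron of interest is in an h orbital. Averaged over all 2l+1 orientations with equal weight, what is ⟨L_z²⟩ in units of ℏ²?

The letter h corresponds to l = 5.
m_l runs from −5 to 5, i.e. {-5, -4, -3, -2, -1, 0, 1, 2, 3, 4, 5}.
⟨L_z²⟩ = ℏ²·l(l+1)/3 = 10ℏ².

⟨L_z²⟩ = 10 ℏ²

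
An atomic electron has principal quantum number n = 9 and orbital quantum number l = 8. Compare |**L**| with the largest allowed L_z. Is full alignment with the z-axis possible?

No: L_z,max = 8ℏ < |L| = 6√2 ℏ ≈ 8.485ℏ

|L| = 6√2 ℏ ≈ 8.4853ℏ, while L_z,max = lℏ = 8ℏ.
Since |L| > L_z,max, the vector can never point exactly along z; the closest it comes is θ_min = arccos(8/√72) ≈ 19.5°.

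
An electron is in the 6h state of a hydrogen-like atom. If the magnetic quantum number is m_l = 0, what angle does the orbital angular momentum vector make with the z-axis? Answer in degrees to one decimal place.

6h means n = 6, l = 5.
|L| = ℏ√(l(l+1)) = √30 ℏ.
L_z = m_l ℏ = 0ℏ.
cos θ = L_z/|L| = 0/√30, so θ ≈ 90.0°.

θ ≈ 90.0°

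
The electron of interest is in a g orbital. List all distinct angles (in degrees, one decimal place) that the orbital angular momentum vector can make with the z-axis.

θ ∈ {26.6°, 47.9°, 63.4°, 77.1°, 90.0°, 102.9°, 116.6°, 132.1°, 153.4°}

A g state has l = 4.
|L| = ℏ√(l(l+1)) = 2√5 ℏ.
cos θ = m_l/√20 for each m_l ∈ {-4, -3, -2, -1, 0, 1, 2, 3, 4}.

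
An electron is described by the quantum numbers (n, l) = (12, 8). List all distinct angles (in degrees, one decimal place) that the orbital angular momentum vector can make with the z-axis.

θ ∈ {19.5°, 34.4°, 45.0°, 53.9°, 61.9°, 69.3°, 76.4°, 83.2°, 90.0°, 96.8°, 103.6°, 110.7°, 118.1°, 126.1°, 135.0°, 145.6°, 160.5°}

|L| = √(l(l+1)) ℏ = 6√2 ℏ.
cos θ = m_l/√72 for each m_l ∈ {-8, -7, -6, -5, -4, -3, -2, -1, 0, 1, 2, 3, 4, 5, 6, 7, 8}.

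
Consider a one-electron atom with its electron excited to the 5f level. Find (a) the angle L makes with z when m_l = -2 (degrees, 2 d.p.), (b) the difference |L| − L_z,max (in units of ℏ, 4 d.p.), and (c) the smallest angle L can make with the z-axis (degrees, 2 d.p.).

θ(m_l=-2) ≈ 125.26°; |L|−L_z,max ≈ 0.4641ℏ; θ_min ≈ 30.00°

The 5f level has l = 3.
For m_l = -2: cos θ = -2/√12, θ ≈ 125.26°.
|L| − L_z,max = (2√3 − 3)ℏ ≈ 0.4641ℏ.
cos θ_min = 3/√12, so θ_min ≈ 30.00°.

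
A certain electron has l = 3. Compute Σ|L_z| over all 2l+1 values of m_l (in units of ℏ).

m_l ∈ {-3, -2, -1, 0, 1, 2, 3}.
Σ|m_l| = l(l+1) = 12.

Σ|L_z| = 12 ℏ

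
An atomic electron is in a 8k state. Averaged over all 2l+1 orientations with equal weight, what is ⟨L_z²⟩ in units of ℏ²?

⟨L_z²⟩ = 18.67 ℏ²

8k means n = 8, l = 7.
m_l ∈ {-7, -6, -5, -4, -3, -2, -1, 0, 1, 2, 3, 4, 5, 6, 7}.
Average of L_z² over 15 states: 280/15 ℏ² = 18.67 ℏ².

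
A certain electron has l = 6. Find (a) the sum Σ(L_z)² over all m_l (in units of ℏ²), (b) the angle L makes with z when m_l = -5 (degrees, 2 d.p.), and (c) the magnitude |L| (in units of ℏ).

Σ(L_z)² = 182 ℏ²; θ(m_l=-5) ≈ 140.49°; |L| = √42 ℏ ≈ 6.481ℏ

Σ m_l² = 182, so Σ(L_z)² = 182 ℏ².
For m_l = -5: cos θ = -5/√42, θ ≈ 140.49°.
|L| = ℏ√(6·7) = √42 ℏ ≈ 6.481ℏ.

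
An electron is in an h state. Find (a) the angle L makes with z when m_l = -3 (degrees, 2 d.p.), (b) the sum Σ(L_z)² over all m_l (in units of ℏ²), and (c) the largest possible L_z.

θ(m_l=-3) ≈ 123.21°; Σ(L_z)² = 110 ℏ²; L_z,max = 5ℏ

For an h orbital, l = 5.
For m_l = -3: cos θ = -3/√30, θ ≈ 123.21°.
Σ m_l² = 110, so Σ(L_z)² = 110 ℏ².
L_z,max = lℏ = 5ℏ.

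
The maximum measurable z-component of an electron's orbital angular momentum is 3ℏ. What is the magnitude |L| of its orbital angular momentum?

|L| = 2√3 ℏ ≈ 3.464ℏ

L_z,max = lℏ, so l = 3.
|L| = √(l(l+1)) ℏ = 2√3 ℏ.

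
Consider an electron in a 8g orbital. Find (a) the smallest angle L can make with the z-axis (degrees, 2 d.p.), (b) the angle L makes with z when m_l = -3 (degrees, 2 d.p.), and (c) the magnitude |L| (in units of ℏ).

For 8g, l = 4.
cos θ_min = 4/√20, so θ_min ≈ 26.57°.
For m_l = -3: cos θ = -3/√20, θ ≈ 132.13°.
|L| = ℏ√(4·5) = 2√5 ℏ ≈ 4.472ℏ.

θ_min ≈ 26.57°; θ(m_l=-3) ≈ 132.13°; |L| = 2√5 ℏ ≈ 4.472ℏ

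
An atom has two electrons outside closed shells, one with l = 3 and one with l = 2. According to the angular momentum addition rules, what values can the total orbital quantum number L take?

Angular momentum addition gives L = |l₁ − l₂|, …, l₁ + l₂.
L ∈ {1, 2, 3, 4, 5}.

L = 1, 2, 3, 4, 5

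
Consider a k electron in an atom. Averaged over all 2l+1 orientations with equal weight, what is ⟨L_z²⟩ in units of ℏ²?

⟨L_z²⟩ = 18.67 ℏ²

For a k orbital, l = 7.
The allowed m_l values are -7, -6, -5, -4, -3, -2, -1, 0, 1, 2, 3, 4, 5, 6, 7.
⟨L_z²⟩ = ℏ²·(Σ m_l²)/(2l+1) = ℏ²·280/15 = 18.67ℏ².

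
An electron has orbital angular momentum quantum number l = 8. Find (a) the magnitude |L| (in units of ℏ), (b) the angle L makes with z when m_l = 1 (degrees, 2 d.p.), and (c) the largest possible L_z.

|L| = 6√2 ℏ ≈ 8.485ℏ; θ(m_l=1) ≈ 83.23°; L_z,max = 8ℏ

|L| = ℏ√(8·9) = 6√2 ℏ ≈ 8.485ℏ.
For m_l = 1: cos θ = 1/√72, θ ≈ 83.23°.
L_z,max = lℏ = 8ℏ.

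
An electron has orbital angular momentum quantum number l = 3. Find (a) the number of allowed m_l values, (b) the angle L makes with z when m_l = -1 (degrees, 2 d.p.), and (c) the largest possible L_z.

7 values; θ(m_l=-1) ≈ 106.78°; L_z,max = 3ℏ

There are 2l+1 = 7 values of m_l.
For m_l = -1: cos θ = -1/√12, θ ≈ 106.78°.
L_z,max = lℏ = 3ℏ.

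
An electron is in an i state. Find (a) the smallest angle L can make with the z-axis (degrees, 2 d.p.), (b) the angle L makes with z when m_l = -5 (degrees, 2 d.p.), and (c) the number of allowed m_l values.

θ_min ≈ 22.21°; θ(m_l=-5) ≈ 140.49°; 13 values

An i state has l = 6.
cos θ_min = 6/√42, so θ_min ≈ 22.21°.
For m_l = -5: cos θ = -5/√42, θ ≈ 140.49°.
There are 2l+1 = 13 values of m_l.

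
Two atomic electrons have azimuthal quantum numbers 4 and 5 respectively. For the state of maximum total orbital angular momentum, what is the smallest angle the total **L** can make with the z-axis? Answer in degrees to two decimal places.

By the triangle rule, |l₁ − l₂| ≤ L ≤ l₁ + l₂.
Allowed values: L = 1, 2, 3, 4, 5, 6, 7, 8, 9.
The maximum is L = 9, with |L_tot| = ℏ√(9·10) = 3√10 ℏ.
The minimum angle with z is arccos(9/√90) ≈ 18.43°.

θ_min ≈ 18.43°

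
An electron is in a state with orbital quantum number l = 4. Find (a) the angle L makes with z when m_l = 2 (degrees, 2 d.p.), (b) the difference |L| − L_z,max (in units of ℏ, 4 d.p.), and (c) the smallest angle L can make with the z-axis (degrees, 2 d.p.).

For m_l = 2: cos θ = 2/√20, θ ≈ 63.43°.
|L| − L_z,max = (2√5 − 4)ℏ ≈ 0.4721ℏ.
cos θ_min = 4/√20, so θ_min ≈ 26.57°.

θ(m_l=2) ≈ 63.43°; |L|−L_z,max ≈ 0.4721ℏ; θ_min ≈ 26.57°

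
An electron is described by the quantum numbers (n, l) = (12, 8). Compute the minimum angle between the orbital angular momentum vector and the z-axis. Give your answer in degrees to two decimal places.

θ_min ≈ 19.47°

|L|² = l(l+1)ℏ² = 72ℏ², so |L| = 6√2 ℏ.
The smallest angle corresponds to the largest L_z, i.e. m_l = l = 8, giving L_z = 8ℏ.
cos θ_min = 8/√72, so θ_min ≈ 19.47°.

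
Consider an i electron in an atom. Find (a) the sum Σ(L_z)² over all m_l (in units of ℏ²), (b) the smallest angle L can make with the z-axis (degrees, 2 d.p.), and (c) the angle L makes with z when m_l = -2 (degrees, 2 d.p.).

Σ(L_z)² = 182 ℏ²; θ_min ≈ 22.21°; θ(m_l=-2) ≈ 107.98°

An i state has l = 6.
Σ m_l² = 182, so Σ(L_z)² = 182 ℏ².
cos θ_min = 6/√42, so θ_min ≈ 22.21°.
For m_l = -2: cos θ = -2/√42, θ ≈ 107.98°.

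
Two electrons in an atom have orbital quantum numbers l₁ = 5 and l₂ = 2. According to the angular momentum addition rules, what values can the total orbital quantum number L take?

Angular momentum addition gives L = |l₁ − l₂|, …, l₁ + l₂.
Allowed values: L = 3, 4, 5, 6, 7.

L = 3, 4, 5, 6, 7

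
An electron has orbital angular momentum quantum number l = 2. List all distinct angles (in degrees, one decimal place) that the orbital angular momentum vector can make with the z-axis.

θ ∈ {35.3°, 65.9°, 90.0°, 114.1°, 144.7°}

|L|² = l(l+1)ℏ² = 6ℏ², so |L| = √6 ℏ.
cos θ = m_l/√6 for each m_l ∈ {-2, -1, 0, 1, 2}.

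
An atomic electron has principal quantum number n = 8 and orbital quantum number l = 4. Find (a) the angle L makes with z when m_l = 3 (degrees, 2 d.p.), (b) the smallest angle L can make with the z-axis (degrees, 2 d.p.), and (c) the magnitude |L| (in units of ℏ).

θ(m_l=3) ≈ 47.87°; θ_min ≈ 26.57°; |L| = 2√5 ℏ ≈ 4.472ℏ

For m_l = 3: cos θ = 3/√20, θ ≈ 47.87°.
cos θ_min = 4/√20, so θ_min ≈ 26.57°.
|L| = ℏ√(4·5) = 2√5 ℏ ≈ 4.472ℏ.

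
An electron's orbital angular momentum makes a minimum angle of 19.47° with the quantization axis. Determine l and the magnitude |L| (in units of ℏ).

l = 8, |L| = 6√2 ℏ ≈ 8.485ℏ

cos²θ_min = l/(l+1) = 0.8889.
l = cos²θ/sin²θ ≈ 8.
Then |L| = ℏ√(8·9) = 6√2 ℏ.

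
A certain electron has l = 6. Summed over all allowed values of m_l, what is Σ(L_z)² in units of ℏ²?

The allowed m_l values are -6, -5, -4, -3, -2, -1, 0, 1, 2, 3, 4, 5, 6.
Summing m² from −6 to 6: Σ m_l² = 182.

Σ(L_z)² = 182 ℏ²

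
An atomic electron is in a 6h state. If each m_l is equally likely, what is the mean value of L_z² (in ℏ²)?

⟨L_z²⟩ = 10 ℏ²

6h means n = 6, l = 5.
m_l ∈ {-5, -4, -3, -2, -1, 0, 1, 2, 3, 4, 5}.
⟨L_z²⟩ = ℏ²·(Σ m_l²)/(2l+1) = ℏ²·110/11 = 10ℏ².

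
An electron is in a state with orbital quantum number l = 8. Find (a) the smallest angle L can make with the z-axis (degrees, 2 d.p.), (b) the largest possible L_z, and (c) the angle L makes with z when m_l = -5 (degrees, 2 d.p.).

θ_min ≈ 19.47°; L_z,max = 8ℏ; θ(m_l=-5) ≈ 126.10°

cos θ_min = 8/√72, so θ_min ≈ 19.47°.
L_z,max = lℏ = 8ℏ.
For m_l = -5: cos θ = -5/√72, θ ≈ 126.10°.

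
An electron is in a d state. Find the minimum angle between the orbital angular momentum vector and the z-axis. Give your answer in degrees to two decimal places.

The letter d corresponds to l = 2.
|L| = √(l(l+1)) ℏ = √6 ℏ.
The smallest angle corresponds to the largest L_z, i.e. m_l = l = 2, giving L_z = 2ℏ.
cos θ_min = 2/√6, so θ_min ≈ 35.26°.

θ_min ≈ 35.26°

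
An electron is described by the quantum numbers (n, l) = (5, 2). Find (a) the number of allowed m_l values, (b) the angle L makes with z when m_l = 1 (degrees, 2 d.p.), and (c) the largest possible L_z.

There are 2l+1 = 5 values of m_l.
For m_l = 1: cos θ = 1/√6, θ ≈ 65.91°.
L_z,max = lℏ = 2ℏ.

5 values; θ(m_l=1) ≈ 65.91°; L_z,max = 2ℏ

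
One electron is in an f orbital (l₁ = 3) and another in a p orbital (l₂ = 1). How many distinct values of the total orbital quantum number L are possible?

Angular momentum addition gives L = |l₁ − l₂|, …, l₁ + l₂.
L ∈ {2, 3, 4}.
That is 3 values.

3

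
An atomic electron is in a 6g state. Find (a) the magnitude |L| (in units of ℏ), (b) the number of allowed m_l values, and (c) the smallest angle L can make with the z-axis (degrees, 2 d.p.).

The 6g subshell has l = 4.
|L| = ℏ√(4·5) = 2√5 ℏ ≈ 4.472ℏ.
There are 2l+1 = 9 values of m_l.
cos θ_min = 4/√20, so θ_min ≈ 26.57°.

|L| = 2√5 ℏ ≈ 4.472ℏ; 9 values; θ_min ≈ 26.57°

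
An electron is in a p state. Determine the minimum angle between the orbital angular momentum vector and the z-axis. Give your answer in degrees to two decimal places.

θ_min ≈ 45.00°

A p state has l = 1.
|L| = ℏ√(l(l+1)) = √2 ℏ.
The smallest angle corresponds to the largest L_z, i.e. m_l = l = 1, giving L_z = 1ℏ.
cos θ_min = 1/√2, so θ_min ≈ 45.00°.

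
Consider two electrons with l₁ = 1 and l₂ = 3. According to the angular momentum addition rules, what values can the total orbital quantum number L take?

L = 2, 3, 4

Angular momentum addition gives L = |l₁ − l₂|, …, l₁ + l₂.
So L can be 2, 3, 4.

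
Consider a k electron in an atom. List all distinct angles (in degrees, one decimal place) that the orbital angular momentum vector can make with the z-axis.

θ ∈ {20.7°, 36.7°, 48.1°, 57.7°, 66.4°, 74.5°, 82.3°, 90.0°, 97.7°, 105.5°, 113.6°, 122.3°, 131.9°, 143.3°, 159.3°}

For a k orbital, l = 7.
|L| = √(l(l+1)) ℏ = 2√14 ℏ.
cos θ = m_l/√56 for each m_l ∈ {-7, -6, -5, -4, -3, -2, -1, 0, 1, 2, 3, 4, 5, 6, 7}.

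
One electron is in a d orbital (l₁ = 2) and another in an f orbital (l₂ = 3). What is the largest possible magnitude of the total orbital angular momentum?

|L_tot|_max = √30 ℏ ≈ 5.477ℏ

L runs from |2 − 3| = 1 to 2 + 3 = 5.
Allowed values: L = 1, 2, 3, 4, 5.
The largest magnitude corresponds to L = 5: |L_tot| = ℏ√(5·6) = √30 ℏ.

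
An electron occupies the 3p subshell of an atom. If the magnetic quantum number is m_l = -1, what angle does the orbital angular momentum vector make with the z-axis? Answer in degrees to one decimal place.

The 3p subshell has l = 1.
|L| = ℏ√(l(l+1)) = √2 ℏ.
L_z = m_l ℏ = −1ℏ.
cos θ = L_z/|L| = -1/√2, so θ ≈ 135.0°.

θ ≈ 135.0°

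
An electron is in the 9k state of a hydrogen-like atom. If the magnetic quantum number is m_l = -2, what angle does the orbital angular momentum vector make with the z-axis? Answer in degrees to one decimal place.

θ ≈ 105.5°

9k means n = 9, l = 7.
|L| = ℏ√(l(l+1)) = 2√14 ℏ.
L_z = m_l ℏ = −2ℏ.
cos θ = L_z/|L| = -2/√56, so θ ≈ 105.5°.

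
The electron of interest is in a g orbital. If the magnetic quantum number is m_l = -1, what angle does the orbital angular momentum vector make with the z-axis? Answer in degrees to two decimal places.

A g state has l = 4.
|L| = √(l(l+1)) ℏ = 2√5 ℏ.
L_z = m_l ℏ = −1ℏ.
cos θ = L_z/|L| = -1/√20, so θ ≈ 102.92°.

θ ≈ 102.92°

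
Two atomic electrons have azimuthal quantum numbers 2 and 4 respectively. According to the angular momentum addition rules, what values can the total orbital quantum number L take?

L = 2, 3, 4, 5, 6

L runs from |2 − 4| = 2 to 2 + 4 = 6.
L ∈ {2, 3, 4, 5, 6}.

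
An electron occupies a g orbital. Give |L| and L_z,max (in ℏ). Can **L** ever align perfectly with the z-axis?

No: L_z,max = 4ℏ < |L| = 2√5 ℏ ≈ 4.472ℏ

The letter g corresponds to l = 4.
|L| = 2√5 ℏ ≈ 4.4721ℏ, while L_z,max = lℏ = 4ℏ.
Since |L| > L_z,max, the vector can never point exactly along z; the closest it comes is θ_min = arccos(4/√20) ≈ 26.6°.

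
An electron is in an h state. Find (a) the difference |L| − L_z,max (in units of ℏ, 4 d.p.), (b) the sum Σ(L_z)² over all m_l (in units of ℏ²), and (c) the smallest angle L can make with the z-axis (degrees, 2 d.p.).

The letter h corresponds to l = 5.
|L| − L_z,max = (√30 − 5)ℏ ≈ 0.4772ℏ.
Σ m_l² = 110, so Σ(L_z)² = 110 ℏ².
cos θ_min = 5/√30, so θ_min ≈ 24.09°.

|L|−L_z,max ≈ 0.4772ℏ; Σ(L_z)² = 110 ℏ²; θ_min ≈ 24.09°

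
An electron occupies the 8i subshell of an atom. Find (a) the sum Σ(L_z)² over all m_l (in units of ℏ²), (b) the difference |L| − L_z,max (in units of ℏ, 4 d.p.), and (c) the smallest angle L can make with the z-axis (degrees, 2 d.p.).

Σ(L_z)² = 182 ℏ²; |L|−L_z,max ≈ 0.4807ℏ; θ_min ≈ 22.21°

The 8i subshell has l = 6.
Σ m_l² = 182, so Σ(L_z)² = 182 ℏ².
|L| − L_z,max = (√42 − 6)ℏ ≈ 0.4807ℏ.
cos θ_min = 6/√42, so θ_min ≈ 22.21°.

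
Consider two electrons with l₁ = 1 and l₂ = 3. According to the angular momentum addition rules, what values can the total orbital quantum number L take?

The total orbital quantum number L ranges from |l₁ − l₂| to l₁ + l₂ in integer steps.
Allowed values: L = 2, 3, 4.

L = 2, 3, 4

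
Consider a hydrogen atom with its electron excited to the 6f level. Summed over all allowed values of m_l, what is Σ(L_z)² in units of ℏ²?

The 6f level has l = 3.
m_l ∈ {-3, -2, -1, 0, 1, 2, 3}.
Σ m_l² = l(l+1)(2l+1)/3 = 3·4·7/3 = 28.

Σ(L_z)² = 28 ℏ²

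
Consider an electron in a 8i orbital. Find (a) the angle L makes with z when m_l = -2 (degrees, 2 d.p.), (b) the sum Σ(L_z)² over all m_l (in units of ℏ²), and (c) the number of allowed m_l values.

θ(m_l=-2) ≈ 107.98°; Σ(L_z)² = 182 ℏ²; 13 values

8i means n = 8, l = 6.
For m_l = -2: cos θ = -2/√42, θ ≈ 107.98°.
Σ m_l² = 182, so Σ(L_z)² = 182 ℏ².
There are 2l+1 = 13 values of m_l.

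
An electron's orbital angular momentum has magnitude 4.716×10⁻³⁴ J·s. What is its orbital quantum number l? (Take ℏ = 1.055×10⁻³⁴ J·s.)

In units of ℏ, |L| ≈ 4.470.
(|L|/ℏ)² = l(l+1) ≈ 19.98 ⇒ l = 4.

l = 4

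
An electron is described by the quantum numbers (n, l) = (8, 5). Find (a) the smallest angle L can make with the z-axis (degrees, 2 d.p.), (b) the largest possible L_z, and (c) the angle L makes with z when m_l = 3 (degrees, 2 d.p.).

cos θ_min = 5/√30, so θ_min ≈ 24.09°.
L_z,max = lℏ = 5ℏ.
For m_l = 3: cos θ = 3/√30, θ ≈ 56.79°.

θ_min ≈ 24.09°; L_z,max = 5ℏ; θ(m_l=3) ≈ 56.79°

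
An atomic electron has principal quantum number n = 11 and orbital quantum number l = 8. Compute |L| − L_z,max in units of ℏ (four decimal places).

|L| − L_z,max ≈ 0.4853ℏ

|L| = 6√2 ℏ ≈ 8.4853ℏ, while L_z,max = lℏ = 8ℏ.
The difference is (6√2 − 8)ℏ ≈ 0.4853ℏ.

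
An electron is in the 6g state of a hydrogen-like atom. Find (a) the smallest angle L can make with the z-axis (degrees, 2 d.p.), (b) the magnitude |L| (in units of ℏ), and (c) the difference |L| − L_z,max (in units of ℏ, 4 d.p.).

θ_min ≈ 26.57°; |L| = 2√5 ℏ ≈ 4.472ℏ; |L|−L_z,max ≈ 0.4721ℏ

The 6g subshell has l = 4.
cos θ_min = 4/√20, so θ_min ≈ 26.57°.
|L| = ℏ√(4·5) = 2√5 ℏ ≈ 4.472ℏ.
|L| − L_z,max = (2√5 − 4)ℏ ≈ 0.4721ℏ.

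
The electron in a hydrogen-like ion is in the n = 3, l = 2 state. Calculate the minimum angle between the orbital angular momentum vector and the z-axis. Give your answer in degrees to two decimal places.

θ_min ≈ 35.26°

|L| = √(l(l+1)) ℏ = √6 ℏ.
The smallest angle corresponds to the largest L_z, i.e. m_l = l = 2, giving L_z = 2ℏ.
cos θ_min = 2/√6, so θ_min ≈ 35.26°.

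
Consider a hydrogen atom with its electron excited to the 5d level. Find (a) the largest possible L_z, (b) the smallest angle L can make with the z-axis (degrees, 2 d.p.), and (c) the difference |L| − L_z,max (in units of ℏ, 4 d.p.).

The 5d level has l = 2.
L_z,max = lℏ = 2ℏ.
cos θ_min = 2/√6, so θ_min ≈ 35.26°.
|L| − L_z,max = (√6 − 2)ℏ ≈ 0.4495ℏ.

L_z,max = 2ℏ; θ_min ≈ 35.26°; |L|−L_z,max ≈ 0.4495ℏ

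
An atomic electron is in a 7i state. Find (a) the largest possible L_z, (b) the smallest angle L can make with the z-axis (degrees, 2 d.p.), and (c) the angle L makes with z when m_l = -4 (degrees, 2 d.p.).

L_z,max = 6ℏ; θ_min ≈ 22.21°; θ(m_l=-4) ≈ 128.11°

For 7i, l = 6.
L_z,max = lℏ = 6ℏ.
cos θ_min = 6/√42, so θ_min ≈ 22.21°.
For m_l = -4: cos θ = -4/√42, θ ≈ 128.11°.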